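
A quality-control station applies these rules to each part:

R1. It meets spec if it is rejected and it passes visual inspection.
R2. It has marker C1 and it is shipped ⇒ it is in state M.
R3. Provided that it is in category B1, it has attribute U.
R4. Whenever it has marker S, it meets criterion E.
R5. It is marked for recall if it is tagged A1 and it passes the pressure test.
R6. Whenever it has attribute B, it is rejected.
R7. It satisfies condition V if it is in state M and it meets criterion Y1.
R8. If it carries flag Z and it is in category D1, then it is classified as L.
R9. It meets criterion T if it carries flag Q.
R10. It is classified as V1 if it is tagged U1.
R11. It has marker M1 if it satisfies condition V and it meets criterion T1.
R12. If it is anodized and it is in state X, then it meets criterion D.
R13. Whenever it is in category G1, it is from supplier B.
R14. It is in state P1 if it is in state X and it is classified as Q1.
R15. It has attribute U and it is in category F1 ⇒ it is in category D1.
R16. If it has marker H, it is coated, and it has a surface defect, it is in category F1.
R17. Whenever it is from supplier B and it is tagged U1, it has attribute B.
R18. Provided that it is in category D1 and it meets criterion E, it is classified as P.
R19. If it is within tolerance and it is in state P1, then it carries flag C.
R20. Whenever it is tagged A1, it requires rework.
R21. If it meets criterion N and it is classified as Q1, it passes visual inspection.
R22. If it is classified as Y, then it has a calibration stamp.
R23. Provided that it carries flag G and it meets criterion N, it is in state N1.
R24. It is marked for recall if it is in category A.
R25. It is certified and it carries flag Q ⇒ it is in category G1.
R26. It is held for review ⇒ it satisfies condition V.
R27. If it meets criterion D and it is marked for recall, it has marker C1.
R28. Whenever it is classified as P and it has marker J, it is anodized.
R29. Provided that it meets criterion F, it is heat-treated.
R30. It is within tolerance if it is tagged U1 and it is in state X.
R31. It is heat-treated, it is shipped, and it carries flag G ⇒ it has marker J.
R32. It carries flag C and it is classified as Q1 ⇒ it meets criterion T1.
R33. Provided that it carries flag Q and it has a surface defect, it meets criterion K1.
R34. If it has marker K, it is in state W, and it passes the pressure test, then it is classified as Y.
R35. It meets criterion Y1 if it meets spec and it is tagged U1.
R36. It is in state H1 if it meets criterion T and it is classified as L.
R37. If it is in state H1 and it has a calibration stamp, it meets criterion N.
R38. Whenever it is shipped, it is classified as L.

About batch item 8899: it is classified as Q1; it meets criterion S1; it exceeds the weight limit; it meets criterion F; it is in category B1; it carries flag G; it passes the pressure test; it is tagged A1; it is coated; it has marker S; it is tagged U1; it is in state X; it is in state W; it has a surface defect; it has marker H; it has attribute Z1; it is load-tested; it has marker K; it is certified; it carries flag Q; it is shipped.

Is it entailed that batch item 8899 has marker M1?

Yes

By R3 (it is in category B1): it has attribute U.
By R4 (it has marker S): it meets criterion E.
By R5 (it is tagged A1, it passes the pressure test): it is marked for recall.
By R9 (it carries flag Q): it meets criterion T.
By R14 (it is in state X, it is classified as Q1): it is in state P1.
By R16 (it has marker H, it is coated, it has a surface defect): it is in category F1.
By R25 (it is certified, it carries flag Q): it is in category G1.
By R29 (it meets criterion F): it is heat-treated.
By R30 (it is tagged U1, it is in state X): it is within tolerance.
By R31 (it is heat-treated, it is shipped, it carries flag G): it has marker J.
By R34 (it has marker K, it is in state W, it passes the pressure test): it is classified as Y.
By R38 (it is shipped): it is classified as L.
By R13 (it is in category G1): it is from supplier B.
By R15 (it has attribute U, it is in category F1): it is in category D1.
By R17 (it is from supplier B, it is tagged U1): it has attribute B.
By R18 (it is in category D1, it meets criterion E): it is classified as P.
By R19 (it is within tolerance, it is in state P1): it carries flag C.
By R22 (it is classified as Y): it has a calibration stamp.
By R28 (it is classified as P, it has marker J): it is anodized.
By R32 (it carries flag C, it is classified as Q1): it meets criterion T1.
By R36 (it meets criterion T, it is classified as L): it is in state H1.
By R37 (it is in state H1, it has a calibration stamp): it meets criterion N.
By R6 (it has attribute B): it is rejected.
By R12 (it is anodized, it is in state X): it meets criterion D.
By R21 (it meets criterion N, it is classified as Q1): it passes visual inspection.
By R27 (it meets criterion D, it is marked for recall): it has marker C1.
By R1 (it is rejected, it passes visual inspection): it meets spec.
By R2 (it has marker C1, it is shipped): it is in state M.
By R35 (it meets spec, it is tagged U1): it meets criterion Y1.
By R7 (it is in state M, it meets criterion Y1): it satisfies condition V.
By R11 (it satisfies condition V, it meets criterion T1): it has marker M1.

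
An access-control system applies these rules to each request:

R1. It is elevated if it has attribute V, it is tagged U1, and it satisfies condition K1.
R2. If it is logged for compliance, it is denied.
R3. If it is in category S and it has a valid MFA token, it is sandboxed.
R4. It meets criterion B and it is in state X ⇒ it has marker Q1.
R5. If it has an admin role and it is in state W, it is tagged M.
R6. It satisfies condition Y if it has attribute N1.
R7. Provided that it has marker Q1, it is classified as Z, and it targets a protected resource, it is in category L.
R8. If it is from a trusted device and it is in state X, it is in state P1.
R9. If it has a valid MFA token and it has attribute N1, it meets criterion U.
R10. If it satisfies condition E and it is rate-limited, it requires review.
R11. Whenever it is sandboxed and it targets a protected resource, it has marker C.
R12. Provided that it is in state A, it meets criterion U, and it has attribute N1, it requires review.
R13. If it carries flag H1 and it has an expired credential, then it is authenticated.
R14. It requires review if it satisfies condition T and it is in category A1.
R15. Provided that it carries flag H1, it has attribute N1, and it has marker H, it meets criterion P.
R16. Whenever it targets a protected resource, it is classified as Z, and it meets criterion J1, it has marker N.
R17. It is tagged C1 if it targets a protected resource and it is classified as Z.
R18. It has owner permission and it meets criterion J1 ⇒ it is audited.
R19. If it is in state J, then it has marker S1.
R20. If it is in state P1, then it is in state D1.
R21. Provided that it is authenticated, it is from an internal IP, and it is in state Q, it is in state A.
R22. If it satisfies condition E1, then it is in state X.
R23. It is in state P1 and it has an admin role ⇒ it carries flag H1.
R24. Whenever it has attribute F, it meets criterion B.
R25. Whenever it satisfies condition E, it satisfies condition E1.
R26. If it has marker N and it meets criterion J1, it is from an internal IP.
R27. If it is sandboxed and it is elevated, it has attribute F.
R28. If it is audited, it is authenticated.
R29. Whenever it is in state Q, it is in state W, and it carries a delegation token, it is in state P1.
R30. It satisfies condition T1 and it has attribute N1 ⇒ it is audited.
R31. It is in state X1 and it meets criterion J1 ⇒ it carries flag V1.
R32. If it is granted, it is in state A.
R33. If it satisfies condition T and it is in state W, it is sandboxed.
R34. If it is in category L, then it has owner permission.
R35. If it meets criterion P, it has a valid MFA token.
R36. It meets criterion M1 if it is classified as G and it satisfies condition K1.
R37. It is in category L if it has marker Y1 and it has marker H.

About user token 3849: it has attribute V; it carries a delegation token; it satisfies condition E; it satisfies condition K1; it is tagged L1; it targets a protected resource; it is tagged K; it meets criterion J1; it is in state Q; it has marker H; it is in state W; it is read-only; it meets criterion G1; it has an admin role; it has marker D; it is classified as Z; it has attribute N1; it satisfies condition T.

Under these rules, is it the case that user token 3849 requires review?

Forward chaining from the given facts derives: is tagged M, satisfies condition Y, has marker N, is tagged C1, satisfies condition E1, is from an internal IP, is in state P1, is sandboxed, has marker C, is in state D1, is in state X, carries flag H1, meets criterion P, has a valid MFA token, meets criterion U.
Rules concluding "it requires review": R10 needs "it is rate-limited"; R12 needs "it is in state A"; R14 needs "it is in category A1" — none of these are established.

No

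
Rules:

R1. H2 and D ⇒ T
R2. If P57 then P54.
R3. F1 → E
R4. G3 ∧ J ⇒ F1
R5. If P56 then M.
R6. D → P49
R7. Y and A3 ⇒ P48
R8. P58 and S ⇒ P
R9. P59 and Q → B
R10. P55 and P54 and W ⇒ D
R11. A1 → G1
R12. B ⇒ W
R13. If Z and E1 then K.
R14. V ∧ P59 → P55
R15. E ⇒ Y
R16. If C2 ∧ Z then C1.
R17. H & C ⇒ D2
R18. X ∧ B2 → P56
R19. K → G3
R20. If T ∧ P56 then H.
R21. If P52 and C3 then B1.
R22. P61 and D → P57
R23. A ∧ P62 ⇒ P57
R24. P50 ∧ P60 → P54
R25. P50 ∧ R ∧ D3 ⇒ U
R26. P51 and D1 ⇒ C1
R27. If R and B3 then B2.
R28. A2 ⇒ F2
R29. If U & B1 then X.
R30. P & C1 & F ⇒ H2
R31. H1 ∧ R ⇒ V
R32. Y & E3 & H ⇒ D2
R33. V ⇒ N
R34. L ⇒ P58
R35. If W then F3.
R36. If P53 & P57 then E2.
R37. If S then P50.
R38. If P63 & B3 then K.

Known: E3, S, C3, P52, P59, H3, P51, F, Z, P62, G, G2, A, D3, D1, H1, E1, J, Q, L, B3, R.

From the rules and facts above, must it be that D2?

B  (by R9: P59, Q)
W  (by R12: B)
K  (by R13: Z, E1)
G3  (by R19: K)
B1  (by R21: P52, C3)
P57  (by R23: A, P62)
C1  (by R26: P51, D1)
B2  (by R27: R, B3)
V  (by R31: H1, R)
P58  (by R34: L)
P50  (by R37: S)
P54  (by R2: P57)
F1  (by R4: G3, J)
P  (by R8: P58, S)
P55  (by R14: V, P59)
U  (by R25: P50, R, D3)
X  (by R29: U, B1)
H2  (by R30: P, C1, F)
E  (by R3: F1)
D  (by R10: P55, P54, W)
Y  (by R15: E)
P56  (by R18: X, B2)
T  (by R1: H2, D)
H  (by R20: T, P56)
D2  (by R32: Y, E3, H)

Yes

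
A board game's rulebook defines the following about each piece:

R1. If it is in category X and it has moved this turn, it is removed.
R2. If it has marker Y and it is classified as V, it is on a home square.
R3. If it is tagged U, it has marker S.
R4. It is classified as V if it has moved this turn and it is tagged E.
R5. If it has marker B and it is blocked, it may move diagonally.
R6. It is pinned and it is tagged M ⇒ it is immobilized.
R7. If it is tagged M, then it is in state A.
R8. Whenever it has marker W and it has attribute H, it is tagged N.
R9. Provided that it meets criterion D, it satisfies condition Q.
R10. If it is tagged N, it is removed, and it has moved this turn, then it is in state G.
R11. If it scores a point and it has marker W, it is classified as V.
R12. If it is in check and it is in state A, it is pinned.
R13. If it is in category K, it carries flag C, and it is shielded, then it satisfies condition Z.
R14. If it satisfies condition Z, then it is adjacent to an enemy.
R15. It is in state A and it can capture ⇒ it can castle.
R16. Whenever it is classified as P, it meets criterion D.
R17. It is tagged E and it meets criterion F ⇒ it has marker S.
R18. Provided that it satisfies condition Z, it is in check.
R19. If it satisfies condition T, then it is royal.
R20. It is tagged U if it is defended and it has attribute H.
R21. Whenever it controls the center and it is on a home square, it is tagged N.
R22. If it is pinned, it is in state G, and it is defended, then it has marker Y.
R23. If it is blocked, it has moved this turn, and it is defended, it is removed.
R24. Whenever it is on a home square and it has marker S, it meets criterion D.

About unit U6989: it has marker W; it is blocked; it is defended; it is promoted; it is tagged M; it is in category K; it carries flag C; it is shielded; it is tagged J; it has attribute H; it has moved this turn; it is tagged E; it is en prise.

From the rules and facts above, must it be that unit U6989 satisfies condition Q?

By R4 (it has moved this turn, it is tagged E): it is classified as V.
By R7 (it is tagged M): it is in state A.
By R8 (it has marker W, it has attribute H): it is tagged N.
By R13 (it is in category K, it carries flag C, it is shielded): it satisfies condition Z.
By R18 (it satisfies condition Z): it is in check.
By R20 (it is defended, it has attribute H): it is tagged U.
By R23 (it is blocked, it has moved this turn, it is defended): it is removed.
By R3 (it is tagged U): it has marker S.
By R10 (it is tagged N, it is removed, it has moved this turn): it is in state G.
By R12 (it is in check, it is in state A): it is pinned.
By R22 (it is pinned, it is in state G, it is defended): it has marker Y.
By R2 (it has marker Y, it is classified as V): it is on a home square.
By R24 (it is on a home square, it has marker S): it meets criterion D.
By R9 (it meets criterion D): it satisfies condition Q.

Yes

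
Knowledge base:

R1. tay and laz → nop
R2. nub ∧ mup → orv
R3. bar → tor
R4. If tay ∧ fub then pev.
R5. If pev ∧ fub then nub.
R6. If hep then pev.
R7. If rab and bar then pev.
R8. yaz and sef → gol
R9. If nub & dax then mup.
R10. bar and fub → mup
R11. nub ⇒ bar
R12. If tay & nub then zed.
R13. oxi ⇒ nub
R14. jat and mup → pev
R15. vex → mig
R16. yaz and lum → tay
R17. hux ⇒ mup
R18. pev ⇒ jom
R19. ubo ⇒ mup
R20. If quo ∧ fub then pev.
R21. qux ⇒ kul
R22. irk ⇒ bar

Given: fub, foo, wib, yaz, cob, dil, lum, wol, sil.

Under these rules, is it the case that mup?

Yes

tay  (by R16: yaz, lum)
pev  (by R4: tay, fub)
nub  (by R5: pev, fub)
bar  (by R11: nub)
mup  (by R10: bar, fub)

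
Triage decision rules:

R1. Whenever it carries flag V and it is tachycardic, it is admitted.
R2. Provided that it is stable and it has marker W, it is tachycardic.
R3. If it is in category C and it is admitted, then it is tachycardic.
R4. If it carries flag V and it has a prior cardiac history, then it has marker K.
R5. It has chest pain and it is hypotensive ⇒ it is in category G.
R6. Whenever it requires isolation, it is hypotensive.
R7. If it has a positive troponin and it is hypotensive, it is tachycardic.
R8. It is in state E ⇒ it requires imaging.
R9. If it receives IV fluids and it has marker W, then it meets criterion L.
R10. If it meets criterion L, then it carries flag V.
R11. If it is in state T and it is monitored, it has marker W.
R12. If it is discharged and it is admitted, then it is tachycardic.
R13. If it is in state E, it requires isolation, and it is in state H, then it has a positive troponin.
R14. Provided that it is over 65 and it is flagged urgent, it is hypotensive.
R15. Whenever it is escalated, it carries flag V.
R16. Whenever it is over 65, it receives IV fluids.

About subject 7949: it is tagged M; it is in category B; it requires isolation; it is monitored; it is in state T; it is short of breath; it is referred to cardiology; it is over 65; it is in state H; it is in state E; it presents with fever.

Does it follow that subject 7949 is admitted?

By R6 (it requires isolation): it is hypotensive.
By R11 (it is in state T, it is monitored): it has marker W.
By R13 (it is in state E, it requires isolation, it is in state H): it has a positive troponin.
By R16 (it is over 65): it receives IV fluids.
By R7 (it has a positive troponin, it is hypotensive): it is tachycardic.
By R9 (it receives IV fluids, it has marker W): it meets criterion L.
By R10 (it meets criterion L): it carries flag V.
By R1 (it carries flag V, it is tachycardic): it is admitted.

Yes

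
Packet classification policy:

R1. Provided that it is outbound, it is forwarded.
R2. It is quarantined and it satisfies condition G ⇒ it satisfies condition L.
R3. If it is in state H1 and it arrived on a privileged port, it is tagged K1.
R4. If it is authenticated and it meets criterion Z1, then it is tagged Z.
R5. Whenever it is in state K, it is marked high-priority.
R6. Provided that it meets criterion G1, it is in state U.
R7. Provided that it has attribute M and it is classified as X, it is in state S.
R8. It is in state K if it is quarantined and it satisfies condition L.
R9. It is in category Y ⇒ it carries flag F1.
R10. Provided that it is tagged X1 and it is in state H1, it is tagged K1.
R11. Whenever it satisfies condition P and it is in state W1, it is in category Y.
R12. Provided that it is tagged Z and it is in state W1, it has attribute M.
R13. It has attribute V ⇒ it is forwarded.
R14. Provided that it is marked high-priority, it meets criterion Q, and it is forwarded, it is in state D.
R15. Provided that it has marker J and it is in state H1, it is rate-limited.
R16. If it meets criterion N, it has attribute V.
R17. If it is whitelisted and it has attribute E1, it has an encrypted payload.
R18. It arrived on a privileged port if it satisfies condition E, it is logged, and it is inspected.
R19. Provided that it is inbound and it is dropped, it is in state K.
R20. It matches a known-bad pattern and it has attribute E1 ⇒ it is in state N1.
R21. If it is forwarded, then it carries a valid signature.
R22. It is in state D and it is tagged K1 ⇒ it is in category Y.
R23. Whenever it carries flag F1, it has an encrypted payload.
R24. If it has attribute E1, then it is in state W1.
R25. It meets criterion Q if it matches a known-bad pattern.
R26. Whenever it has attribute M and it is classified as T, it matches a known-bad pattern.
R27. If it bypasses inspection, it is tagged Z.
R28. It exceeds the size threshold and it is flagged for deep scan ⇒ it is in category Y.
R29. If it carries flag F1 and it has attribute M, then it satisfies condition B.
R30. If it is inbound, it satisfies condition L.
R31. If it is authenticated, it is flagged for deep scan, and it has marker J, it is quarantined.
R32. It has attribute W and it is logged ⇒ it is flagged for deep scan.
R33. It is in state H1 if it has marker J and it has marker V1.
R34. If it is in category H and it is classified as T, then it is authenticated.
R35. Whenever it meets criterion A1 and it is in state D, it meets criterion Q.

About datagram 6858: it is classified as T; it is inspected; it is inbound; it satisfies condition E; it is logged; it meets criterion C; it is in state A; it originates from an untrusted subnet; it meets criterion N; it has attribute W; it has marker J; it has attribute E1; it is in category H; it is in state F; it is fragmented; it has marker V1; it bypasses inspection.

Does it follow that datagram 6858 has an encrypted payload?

Yes

By R16 (it meets criterion N): it has attribute V.
By R18 (it satisfies condition E, it is logged, it is inspected): it arrived on a privileged port.
By R24 (it has attribute E1): it is in state W1.
By R27 (it bypasses inspection): it is tagged Z.
By R30 (it is inbound): it satisfies condition L.
By R32 (it has attribute W, it is logged): it is flagged for deep scan.
By R33 (it has marker J, it has marker V1): it is in state H1.
By R34 (it is in category H, it is classified as T): it is authenticated.
By R3 (it is in state H1, it arrived on a privileged port): it is tagged K1.
By R12 (it is tagged Z, it is in state W1): it has attribute M.
By R13 (it has attribute V): it is forwarded.
By R26 (it has attribute M, it is classified as T): it matches a known-bad pattern.
By R31 (it is authenticated, it is flagged for deep scan, it has marker J): it is quarantined.
By R8 (it is quarantined, it satisfies condition L): it is in state K.
By R25 (it matches a known-bad pattern): it meets criterion Q.
By R5 (it is in state K): it is marked high-priority.
By R14 (it is marked high-priority, it meets criterion Q, it is forwarded): it is in state D.
By R22 (it is in state D, it is tagged K1): it is in category Y.
By R9 (it is in category Y): it carries flag F1.
By R23 (it carries flag F1): it has an encrypted payload.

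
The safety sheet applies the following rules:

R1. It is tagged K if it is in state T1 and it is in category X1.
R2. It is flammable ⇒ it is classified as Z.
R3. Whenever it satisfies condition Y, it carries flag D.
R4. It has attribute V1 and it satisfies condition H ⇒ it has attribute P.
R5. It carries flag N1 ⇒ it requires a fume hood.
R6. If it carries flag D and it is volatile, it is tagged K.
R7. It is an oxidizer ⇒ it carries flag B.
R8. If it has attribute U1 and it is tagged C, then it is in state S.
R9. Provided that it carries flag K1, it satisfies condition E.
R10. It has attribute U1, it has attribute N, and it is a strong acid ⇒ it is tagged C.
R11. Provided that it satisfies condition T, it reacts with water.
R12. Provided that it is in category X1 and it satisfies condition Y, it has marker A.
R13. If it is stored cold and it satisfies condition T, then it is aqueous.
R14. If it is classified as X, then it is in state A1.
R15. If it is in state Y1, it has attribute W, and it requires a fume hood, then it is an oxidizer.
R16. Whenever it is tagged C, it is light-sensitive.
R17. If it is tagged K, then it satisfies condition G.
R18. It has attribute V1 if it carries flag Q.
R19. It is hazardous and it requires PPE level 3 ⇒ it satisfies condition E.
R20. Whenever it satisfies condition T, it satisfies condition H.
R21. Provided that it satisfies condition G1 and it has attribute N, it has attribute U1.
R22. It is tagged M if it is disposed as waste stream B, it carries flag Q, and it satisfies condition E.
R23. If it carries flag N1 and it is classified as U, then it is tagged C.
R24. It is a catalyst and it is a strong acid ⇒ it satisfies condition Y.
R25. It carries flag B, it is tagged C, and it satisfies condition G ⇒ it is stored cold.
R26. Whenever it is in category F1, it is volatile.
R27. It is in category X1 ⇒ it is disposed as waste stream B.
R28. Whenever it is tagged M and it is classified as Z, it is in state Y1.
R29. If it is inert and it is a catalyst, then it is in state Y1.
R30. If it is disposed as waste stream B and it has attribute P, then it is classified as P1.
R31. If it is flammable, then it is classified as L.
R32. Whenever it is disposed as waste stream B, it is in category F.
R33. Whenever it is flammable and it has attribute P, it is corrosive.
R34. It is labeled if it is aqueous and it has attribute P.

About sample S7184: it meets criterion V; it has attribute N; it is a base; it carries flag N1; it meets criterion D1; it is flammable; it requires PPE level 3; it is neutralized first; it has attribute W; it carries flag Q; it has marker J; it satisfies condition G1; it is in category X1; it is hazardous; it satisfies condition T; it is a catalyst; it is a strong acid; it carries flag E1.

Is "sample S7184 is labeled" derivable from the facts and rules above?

No

Forward chaining from the given facts derives: is classified as Z, requires a fume hood, reacts with water, has attribute V1, satisfies condition E, satisfies condition H, has attribute U1, satisfies condition Y, is disposed as waste stream B, is classified as L, is in category F, carries flag D, has attribute P, is tagged C, has marker A, is light-sensitive, is tagged M, is in state Y1, is classified as P1, is corrosive, is in state S, is an oxidizer, carries flag B.
The only rule concluding "it is labeled" is R34, which needs "it is aqueous"; that is never established.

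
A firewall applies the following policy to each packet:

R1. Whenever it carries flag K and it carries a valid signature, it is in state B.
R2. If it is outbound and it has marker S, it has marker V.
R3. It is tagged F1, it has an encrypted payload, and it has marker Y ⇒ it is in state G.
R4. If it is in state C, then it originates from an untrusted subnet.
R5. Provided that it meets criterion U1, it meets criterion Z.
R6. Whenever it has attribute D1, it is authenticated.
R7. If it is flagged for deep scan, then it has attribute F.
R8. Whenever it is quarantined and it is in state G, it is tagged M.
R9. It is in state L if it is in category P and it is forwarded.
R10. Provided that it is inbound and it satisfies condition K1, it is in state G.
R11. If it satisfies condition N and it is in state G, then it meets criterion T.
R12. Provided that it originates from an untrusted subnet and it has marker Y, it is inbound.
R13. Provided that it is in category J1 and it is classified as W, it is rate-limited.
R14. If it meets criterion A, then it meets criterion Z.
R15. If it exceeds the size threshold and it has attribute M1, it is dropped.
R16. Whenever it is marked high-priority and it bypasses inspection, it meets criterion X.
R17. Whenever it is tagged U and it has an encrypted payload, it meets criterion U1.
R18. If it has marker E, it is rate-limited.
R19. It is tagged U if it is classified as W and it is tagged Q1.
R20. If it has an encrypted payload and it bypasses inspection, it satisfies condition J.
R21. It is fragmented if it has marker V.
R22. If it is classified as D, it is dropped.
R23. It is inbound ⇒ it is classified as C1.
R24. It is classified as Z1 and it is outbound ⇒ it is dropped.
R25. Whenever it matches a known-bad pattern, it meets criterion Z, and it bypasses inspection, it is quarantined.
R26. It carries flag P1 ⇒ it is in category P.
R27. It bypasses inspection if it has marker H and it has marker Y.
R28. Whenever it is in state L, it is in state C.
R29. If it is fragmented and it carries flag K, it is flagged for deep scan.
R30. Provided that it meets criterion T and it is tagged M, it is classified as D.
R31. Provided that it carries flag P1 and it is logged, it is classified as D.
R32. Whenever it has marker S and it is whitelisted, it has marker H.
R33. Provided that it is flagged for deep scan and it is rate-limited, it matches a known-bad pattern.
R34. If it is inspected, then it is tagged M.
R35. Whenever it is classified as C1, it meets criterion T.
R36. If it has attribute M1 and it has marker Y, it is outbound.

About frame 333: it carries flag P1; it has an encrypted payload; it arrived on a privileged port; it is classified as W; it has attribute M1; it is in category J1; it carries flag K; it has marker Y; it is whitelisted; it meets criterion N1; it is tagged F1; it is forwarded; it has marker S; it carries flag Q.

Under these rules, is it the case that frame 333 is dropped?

Forward chaining from the given facts derives: is in state G, is rate-limited, is in category P, has marker H, is outbound, has marker V, is in state L, is fragmented, bypasses inspection, is in state C, is flagged for deep scan, matches a known-bad pattern, originates from an untrusted subnet, has attribute F, is inbound, satisfies condition J, is classified as C1, meets criterion T.
Rules concluding "it is dropped": R15 needs "it exceeds the size threshold"; R22 needs "it is classified as D"; R24 needs "it is classified as Z1" — none of these are established.

No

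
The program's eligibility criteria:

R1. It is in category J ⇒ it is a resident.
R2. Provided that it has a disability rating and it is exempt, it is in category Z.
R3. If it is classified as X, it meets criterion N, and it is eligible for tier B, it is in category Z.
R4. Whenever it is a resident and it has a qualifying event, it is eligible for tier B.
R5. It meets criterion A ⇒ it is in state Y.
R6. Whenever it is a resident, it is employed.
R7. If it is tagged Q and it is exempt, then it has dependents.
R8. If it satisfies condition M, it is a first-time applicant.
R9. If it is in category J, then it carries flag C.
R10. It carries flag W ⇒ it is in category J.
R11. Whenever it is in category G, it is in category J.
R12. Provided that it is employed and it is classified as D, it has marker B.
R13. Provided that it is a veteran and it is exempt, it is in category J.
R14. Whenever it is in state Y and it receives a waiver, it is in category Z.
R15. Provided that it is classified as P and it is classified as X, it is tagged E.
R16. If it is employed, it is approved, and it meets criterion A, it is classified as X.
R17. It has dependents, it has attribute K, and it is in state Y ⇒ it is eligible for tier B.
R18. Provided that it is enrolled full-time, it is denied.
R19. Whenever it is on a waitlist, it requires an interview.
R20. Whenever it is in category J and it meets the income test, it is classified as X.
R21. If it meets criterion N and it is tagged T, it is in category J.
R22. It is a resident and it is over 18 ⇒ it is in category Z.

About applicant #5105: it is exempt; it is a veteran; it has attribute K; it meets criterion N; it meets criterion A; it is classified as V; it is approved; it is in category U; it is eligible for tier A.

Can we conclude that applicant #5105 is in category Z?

No

Forward chaining from the given facts derives: is in state Y, is in category J, is a resident, is employed, carries flag C, is classified as X.
Rules concluding "it is in category Z": R2 needs "it has a disability rating"; R3 needs "it is eligible for tier B"; R14 needs "it receives a waiver"; R22 needs "it is over 18" — none of these are established.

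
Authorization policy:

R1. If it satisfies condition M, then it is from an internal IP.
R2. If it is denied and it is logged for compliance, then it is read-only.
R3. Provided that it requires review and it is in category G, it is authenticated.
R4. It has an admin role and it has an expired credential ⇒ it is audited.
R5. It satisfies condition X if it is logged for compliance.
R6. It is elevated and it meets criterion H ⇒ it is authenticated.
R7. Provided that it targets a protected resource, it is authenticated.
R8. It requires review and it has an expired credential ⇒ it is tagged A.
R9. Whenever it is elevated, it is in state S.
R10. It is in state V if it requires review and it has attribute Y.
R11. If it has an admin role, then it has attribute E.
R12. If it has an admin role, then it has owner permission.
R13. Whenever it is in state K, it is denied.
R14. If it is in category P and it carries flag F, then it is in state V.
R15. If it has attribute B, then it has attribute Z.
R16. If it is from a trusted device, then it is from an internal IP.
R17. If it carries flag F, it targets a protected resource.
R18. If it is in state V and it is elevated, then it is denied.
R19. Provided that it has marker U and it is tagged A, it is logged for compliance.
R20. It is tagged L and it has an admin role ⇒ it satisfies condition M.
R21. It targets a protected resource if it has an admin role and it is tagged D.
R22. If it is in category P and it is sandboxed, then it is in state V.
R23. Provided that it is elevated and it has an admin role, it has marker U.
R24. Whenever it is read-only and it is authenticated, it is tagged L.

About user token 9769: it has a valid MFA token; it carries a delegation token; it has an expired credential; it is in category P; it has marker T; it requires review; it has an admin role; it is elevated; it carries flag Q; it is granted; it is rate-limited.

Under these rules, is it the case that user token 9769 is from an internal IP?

No

Forward chaining from the given facts derives: is audited, is tagged A, is in state S, has attribute E, has owner permission, has marker U, is logged for compliance, satisfies condition X.
Rules concluding "it is from an internal IP": R1 needs "it satisfies condition M"; R16 needs "it is from a trusted device" — none of these are established.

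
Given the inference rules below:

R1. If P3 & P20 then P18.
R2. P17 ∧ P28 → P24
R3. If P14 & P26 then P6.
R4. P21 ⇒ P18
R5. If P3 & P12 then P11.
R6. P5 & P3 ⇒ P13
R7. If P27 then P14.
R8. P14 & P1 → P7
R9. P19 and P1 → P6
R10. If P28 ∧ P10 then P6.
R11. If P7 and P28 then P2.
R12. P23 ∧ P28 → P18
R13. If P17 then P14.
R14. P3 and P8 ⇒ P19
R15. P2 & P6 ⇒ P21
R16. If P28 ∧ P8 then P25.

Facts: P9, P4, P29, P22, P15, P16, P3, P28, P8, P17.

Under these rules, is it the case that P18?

Forward chaining from the given facts derives: P24, P14, P19, P25.
Rules concluding P18: R1 needs P20; R4 needs P21; R12 needs P23 — none of these are established.

No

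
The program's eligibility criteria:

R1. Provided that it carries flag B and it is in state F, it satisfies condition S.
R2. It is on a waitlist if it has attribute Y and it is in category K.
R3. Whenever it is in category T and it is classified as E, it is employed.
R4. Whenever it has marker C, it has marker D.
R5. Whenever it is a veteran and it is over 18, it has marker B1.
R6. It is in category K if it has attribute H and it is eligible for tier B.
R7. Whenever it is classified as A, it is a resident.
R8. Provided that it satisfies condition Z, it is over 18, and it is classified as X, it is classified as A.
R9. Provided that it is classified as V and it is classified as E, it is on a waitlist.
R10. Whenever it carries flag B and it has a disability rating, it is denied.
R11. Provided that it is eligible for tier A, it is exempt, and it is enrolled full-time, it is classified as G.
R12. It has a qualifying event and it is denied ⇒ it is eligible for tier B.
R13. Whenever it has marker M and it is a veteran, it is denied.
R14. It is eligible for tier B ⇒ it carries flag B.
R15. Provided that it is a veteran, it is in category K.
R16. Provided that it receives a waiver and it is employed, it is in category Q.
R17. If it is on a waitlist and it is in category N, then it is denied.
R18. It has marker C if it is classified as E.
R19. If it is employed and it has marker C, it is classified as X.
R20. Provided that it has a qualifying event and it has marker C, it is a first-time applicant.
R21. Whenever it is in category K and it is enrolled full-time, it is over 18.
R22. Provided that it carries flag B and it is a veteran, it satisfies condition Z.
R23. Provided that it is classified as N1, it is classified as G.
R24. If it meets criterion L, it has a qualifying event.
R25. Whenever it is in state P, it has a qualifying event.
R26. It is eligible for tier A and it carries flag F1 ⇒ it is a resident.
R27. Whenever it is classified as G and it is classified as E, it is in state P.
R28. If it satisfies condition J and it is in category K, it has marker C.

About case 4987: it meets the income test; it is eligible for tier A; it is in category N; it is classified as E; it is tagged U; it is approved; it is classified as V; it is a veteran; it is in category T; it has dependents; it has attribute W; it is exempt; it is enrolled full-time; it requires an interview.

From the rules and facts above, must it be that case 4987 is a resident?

By R3 (it is in category T, it is classified as E): it is employed.
By R9 (it is classified as V, it is classified as E): it is on a waitlist.
By R11 (it is eligible for tier A, it is exempt, it is enrolled full-time): it is classified as G.
By R15 (it is a veteran): it is in category K.
By R17 (it is on a waitlist, it is in category N): it is denied.
By R18 (it is classified as E): it has marker C.
By R19 (it is employed, it has marker C): it is classified as X.
By R21 (it is in category K, it is enrolled full-time): it is over 18.
By R27 (it is classified as G, it is classified as E): it is in state P.
By R25 (it is in state P): it has a qualifying event.
By R12 (it has a qualifying event, it is denied): it is eligible for tier B.
By R14 (it is eligible for tier B): it carries flag B.
By R22 (it carries flag B, it is a veteran): it satisfies condition Z.
By R8 (it satisfies condition Z, it is over 18, it is classified as X): it is classified as A.
By R7 (it is classified as A): it is a resident.

Yes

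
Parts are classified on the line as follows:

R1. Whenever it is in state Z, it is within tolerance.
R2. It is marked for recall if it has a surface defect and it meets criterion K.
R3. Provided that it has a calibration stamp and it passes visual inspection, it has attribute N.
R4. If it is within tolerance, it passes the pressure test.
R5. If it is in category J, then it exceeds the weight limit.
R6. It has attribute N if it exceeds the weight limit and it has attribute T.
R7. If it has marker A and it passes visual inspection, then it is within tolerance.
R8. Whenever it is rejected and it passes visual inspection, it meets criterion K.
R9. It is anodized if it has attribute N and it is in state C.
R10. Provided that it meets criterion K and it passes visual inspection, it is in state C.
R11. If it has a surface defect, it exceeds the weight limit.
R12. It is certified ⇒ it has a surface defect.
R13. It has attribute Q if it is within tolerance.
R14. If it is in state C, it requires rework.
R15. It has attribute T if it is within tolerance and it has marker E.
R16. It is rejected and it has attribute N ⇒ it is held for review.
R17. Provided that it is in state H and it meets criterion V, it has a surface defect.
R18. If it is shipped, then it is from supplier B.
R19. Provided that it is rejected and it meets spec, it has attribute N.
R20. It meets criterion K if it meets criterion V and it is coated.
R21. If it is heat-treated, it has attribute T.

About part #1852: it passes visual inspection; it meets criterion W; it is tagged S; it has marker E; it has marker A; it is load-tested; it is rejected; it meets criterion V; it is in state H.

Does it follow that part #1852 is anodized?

Yes

By R7 (it has marker A, it passes visual inspection): it is within tolerance.
By R8 (it is rejected, it passes visual inspection): it meets criterion K.
By R10 (it meets criterion K, it passes visual inspection): it is in state C.
By R15 (it is within tolerance, it has marker E): it has attribute T.
By R17 (it is in state H, it meets criterion V): it has a surface defect.
By R11 (it has a surface defect): it exceeds the weight limit.
By R6 (it exceeds the weight limit, it has attribute T): it has attribute N.
By R9 (it has attribute N, it is in state C): it is anodized.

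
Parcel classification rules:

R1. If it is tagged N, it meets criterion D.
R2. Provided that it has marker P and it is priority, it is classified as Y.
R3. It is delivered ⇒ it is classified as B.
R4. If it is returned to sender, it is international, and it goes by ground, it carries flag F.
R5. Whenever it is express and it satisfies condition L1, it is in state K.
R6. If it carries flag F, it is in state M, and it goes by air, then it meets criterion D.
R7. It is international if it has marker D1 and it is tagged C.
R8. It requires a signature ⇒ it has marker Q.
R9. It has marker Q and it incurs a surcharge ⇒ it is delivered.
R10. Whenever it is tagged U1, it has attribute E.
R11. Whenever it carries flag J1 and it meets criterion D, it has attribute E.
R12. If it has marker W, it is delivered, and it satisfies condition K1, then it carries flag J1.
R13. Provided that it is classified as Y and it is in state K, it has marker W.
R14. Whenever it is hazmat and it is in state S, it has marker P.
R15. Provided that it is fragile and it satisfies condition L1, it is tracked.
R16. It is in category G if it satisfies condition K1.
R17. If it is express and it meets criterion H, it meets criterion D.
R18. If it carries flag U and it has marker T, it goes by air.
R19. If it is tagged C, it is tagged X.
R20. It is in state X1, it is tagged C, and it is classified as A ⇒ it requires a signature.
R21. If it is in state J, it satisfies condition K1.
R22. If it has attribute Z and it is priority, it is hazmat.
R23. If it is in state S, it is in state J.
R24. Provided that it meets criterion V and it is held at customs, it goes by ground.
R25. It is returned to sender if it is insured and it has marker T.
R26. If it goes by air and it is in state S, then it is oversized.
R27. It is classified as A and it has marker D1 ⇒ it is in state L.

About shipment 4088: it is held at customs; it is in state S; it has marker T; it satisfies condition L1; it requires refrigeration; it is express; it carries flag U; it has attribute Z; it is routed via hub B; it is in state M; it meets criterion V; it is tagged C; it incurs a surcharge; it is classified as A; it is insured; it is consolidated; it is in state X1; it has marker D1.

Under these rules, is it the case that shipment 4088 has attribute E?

No

Forward chaining from the given facts derives: is in state K, is international, goes by air, is tagged X, requires a signature, is in state J, goes by ground, is returned to sender, is oversized, is in state L, carries flag F, meets criterion D, has marker Q, is delivered, satisfies condition K1, is classified as B, is in category G.
Rules concluding "it has attribute E": R10 needs "it is tagged U1"; R11 needs "it carries flag J1" — none of these are established.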